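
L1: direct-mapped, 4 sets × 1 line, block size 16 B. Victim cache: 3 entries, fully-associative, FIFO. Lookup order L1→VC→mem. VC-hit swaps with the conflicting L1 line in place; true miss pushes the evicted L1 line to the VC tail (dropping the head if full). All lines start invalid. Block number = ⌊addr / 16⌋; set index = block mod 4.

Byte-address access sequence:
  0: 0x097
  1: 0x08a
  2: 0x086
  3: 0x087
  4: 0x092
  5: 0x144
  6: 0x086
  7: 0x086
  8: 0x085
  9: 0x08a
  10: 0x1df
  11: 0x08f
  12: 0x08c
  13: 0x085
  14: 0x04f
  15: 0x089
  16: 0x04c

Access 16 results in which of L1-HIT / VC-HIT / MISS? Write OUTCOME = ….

0: 0x97 (blk 9, set 1) → MISS  vc=[]
1: 0x8a (blk 8, set 0) → MISS  vc=[]
2: 0x86 (blk 8, set 0) → L1-HIT  vc=[]
3: 0x87 (blk 8, set 0) → L1-HIT  vc=[]
4: 0x92 (blk 9, set 1) → L1-HIT  vc=[]
5: 0x144 (blk 20, set 0) → MISS  vc=[8]
6: 0x86 (blk 8, set 0) → VC-HIT  vc=[20]
7: 0x86 (blk 8, set 0) → L1-HIT  vc=[20]
8: 0x85 (blk 8, set 0) → L1-HIT  vc=[20]
9: 0x8a (blk 8, set 0) → L1-HIT  vc=[20]
10: 0x1df (blk 29, set 1) → MISS  vc=[20, 9]
11: 0x8f (blk 8, set 0) → L1-HIT  vc=[20, 9]
12: 0x8c (blk 8, set 0) → L1-HIT  vc=[20, 9]
13: 0x85 (blk 8, set 0) → L1-HIT  vc=[20, 9]
14: 0x4f (blk 4, set 0) → MISS  vc=[20, 9, 8]
15: 0x89 (blk 8, set 0) → VC-HIT  vc=[20, 9, 4]
16: 0x4c (blk 4, set 0) → VC-HIT  vc=[20, 9, 8]

OUTCOME = VC-HIT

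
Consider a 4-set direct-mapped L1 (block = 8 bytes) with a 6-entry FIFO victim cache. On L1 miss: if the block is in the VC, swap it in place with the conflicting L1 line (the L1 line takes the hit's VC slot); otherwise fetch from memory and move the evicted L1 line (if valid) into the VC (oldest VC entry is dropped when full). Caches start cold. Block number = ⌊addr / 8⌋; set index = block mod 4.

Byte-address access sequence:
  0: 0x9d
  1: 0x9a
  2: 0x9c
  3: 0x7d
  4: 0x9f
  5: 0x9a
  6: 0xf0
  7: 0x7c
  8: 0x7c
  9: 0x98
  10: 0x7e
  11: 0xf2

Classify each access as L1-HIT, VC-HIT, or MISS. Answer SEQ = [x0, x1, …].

SEQ = [MISS, L1-HIT, L1-HIT, MISS, VC-HIT, L1-HIT, MISS, VC-HIT, L1-HIT, VC-HIT, VC-HIT, L1-HIT]

  [0] addr=0x9d blk=19 s=3: MISS | VC []
  [1] addr=0x9a blk=19 s=3: L1-HIT | VC []
  [2] addr=0x9c blk=19 s=3: L1-HIT | VC []
  [3] addr=0x7d blk=15 s=3: MISS | VC [19]
  [4] addr=0x9f blk=19 s=3: VC-HIT | VC [15]
  [5] addr=0x9a blk=19 s=3: L1-HIT | VC [15]
  [6] addr=0xf0 blk=30 s=2: MISS | VC [15]
  [7] addr=0x7c blk=15 s=3: VC-HIT | VC [19]
  [8] addr=0x7c blk=15 s=3: L1-HIT | VC [19]
  [9] addr=0x98 blk=19 s=3: VC-HIT | VC [15]
  [10] addr=0x7e blk=15 s=3: VC-HIT | VC [19]
  [11] addr=0xf2 blk=30 s=2: L1-HIT | VC [19]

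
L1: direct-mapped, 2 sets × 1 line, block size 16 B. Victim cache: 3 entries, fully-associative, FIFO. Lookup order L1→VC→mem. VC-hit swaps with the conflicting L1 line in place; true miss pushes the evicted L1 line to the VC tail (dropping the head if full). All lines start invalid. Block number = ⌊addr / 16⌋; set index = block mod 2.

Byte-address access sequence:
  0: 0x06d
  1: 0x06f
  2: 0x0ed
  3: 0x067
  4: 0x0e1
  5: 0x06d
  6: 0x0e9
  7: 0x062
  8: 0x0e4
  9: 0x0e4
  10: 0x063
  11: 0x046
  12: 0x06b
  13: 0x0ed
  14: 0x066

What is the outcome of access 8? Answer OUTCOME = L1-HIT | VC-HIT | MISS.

  [0] addr=0x6d blk=6 s=0: MISS | VC []
  [1] addr=0x6f blk=6 s=0: L1-HIT | VC []
  [2] addr=0xed blk=14 s=0: MISS | VC [6]
  [3] addr=0x67 blk=6 s=0: VC-HIT | VC [14]
  [4] addr=0xe1 blk=14 s=0: VC-HIT | VC [6]
  [5] addr=0x6d blk=6 s=0: VC-HIT | VC [14]
  [6] addr=0xe9 blk=14 s=0: VC-HIT | VC [6]
  [7] addr=0x62 blk=6 s=0: VC-HIT | VC [14]
  [8] addr=0xe4 blk=14 s=0: VC-HIT | VC [6]
  [9] addr=0xe4 blk=14 s=0: L1-HIT | VC [6]
  [10] addr=0x63 blk=6 s=0: VC-HIT | VC [14]
  [11] addr=0x46 blk=4 s=0: MISS | VC [14, 6]
  [12] addr=0x6b blk=6 s=0: VC-HIT | VC [14, 4]
  [13] addr=0xed blk=14 s=0: VC-HIT | VC [6, 4]
  [14] addr=0x66 blk=6 s=0: VC-HIT | VC [14, 4]

OUTCOME = VC-HIT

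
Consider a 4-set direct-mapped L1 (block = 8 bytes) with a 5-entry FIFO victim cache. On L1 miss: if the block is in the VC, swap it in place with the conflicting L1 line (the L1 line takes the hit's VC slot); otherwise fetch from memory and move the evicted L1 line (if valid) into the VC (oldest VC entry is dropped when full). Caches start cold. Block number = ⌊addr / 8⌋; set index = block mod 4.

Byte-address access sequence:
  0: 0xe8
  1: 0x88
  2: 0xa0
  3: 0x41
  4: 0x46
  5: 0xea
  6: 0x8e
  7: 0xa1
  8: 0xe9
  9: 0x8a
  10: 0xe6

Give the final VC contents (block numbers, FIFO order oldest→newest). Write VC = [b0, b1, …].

  [0] addr=0xe8 blk=29 s=1: MISS | VC []
  [1] addr=0x88 blk=17 s=1: MISS | VC [29]
  [2] addr=0xa0 blk=20 s=0: MISS | VC [29]
  [3] addr=0x41 blk=8 s=0: MISS | VC [29, 20]
  [4] addr=0x46 blk=8 s=0: L1-HIT | VC [29, 20]
  [5] addr=0xea blk=29 s=1: VC-HIT | VC [17, 20]
  [6] addr=0x8e blk=17 s=1: VC-HIT | VC [29, 20]
  [7] addr=0xa1 blk=20 s=0: VC-HIT | VC [29, 8]
  [8] addr=0xe9 blk=29 s=1: VC-HIT | VC [17, 8]
  [9] addr=0x8a blk=17 s=1: VC-HIT | VC [29, 8]
  [10] addr=0xe6 blk=28 s=0: MISS | VC [29, 8, 20]

VC = [29, 8, 20]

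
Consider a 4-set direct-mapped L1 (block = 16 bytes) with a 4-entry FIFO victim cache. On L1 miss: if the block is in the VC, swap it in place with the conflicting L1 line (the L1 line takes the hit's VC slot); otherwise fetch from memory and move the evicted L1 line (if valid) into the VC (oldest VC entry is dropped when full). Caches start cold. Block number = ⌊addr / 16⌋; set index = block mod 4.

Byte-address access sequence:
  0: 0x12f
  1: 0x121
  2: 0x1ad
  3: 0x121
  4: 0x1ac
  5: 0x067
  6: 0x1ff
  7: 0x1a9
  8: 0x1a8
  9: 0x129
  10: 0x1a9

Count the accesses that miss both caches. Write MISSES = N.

MISSES = 4

  [0] addr=0x12f blk=18 s=2: MISS | VC []
  [1] addr=0x121 blk=18 s=2: L1-HIT | VC []
  [2] addr=0x1ad blk=26 s=2: MISS | VC [18]
  [3] addr=0x121 blk=18 s=2: VC-HIT | VC [26]
  [4] addr=0x1ac blk=26 s=2: VC-HIT | VC [18]
  [5] addr=0x67 blk=6 s=2: MISS | VC [18, 26]
  [6] addr=0x1ff blk=31 s=3: MISS | VC [18, 26]
  [7] addr=0x1a9 blk=26 s=2: VC-HIT | VC [18, 6]
  [8] addr=0x1a8 blk=26 s=2: L1-HIT | VC [18, 6]
  [9] addr=0x129 blk=18 s=2: VC-HIT | VC [26, 6]
  [10] addr=0x1a9 blk=26 s=2: VC-HIT | VC [18, 6]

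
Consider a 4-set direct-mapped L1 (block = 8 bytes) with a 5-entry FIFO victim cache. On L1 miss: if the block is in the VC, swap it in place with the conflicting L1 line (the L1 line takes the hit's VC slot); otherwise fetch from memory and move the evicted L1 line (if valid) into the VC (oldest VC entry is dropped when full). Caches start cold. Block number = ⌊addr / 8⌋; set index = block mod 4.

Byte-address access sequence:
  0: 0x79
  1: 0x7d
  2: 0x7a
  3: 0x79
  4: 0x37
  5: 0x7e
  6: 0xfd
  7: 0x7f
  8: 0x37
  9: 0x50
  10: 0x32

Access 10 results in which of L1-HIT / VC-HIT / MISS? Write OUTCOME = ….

OUTCOME = VC-HIT

#0 0x79→b15/s3 MISS; vc=[]
#1 0x7d→b15/s3 L1-HIT; vc=[]
#2 0x7a→b15/s3 L1-HIT; vc=[]
#3 0x79→b15/s3 L1-HIT; vc=[]
#4 0x37→b6/s2 MISS; vc=[]
#5 0x7e→b15/s3 L1-HIT; vc=[]
#6 0xfd→b31/s3 MISS; vc=[15]
#7 0x7f→b15/s3 VC-HIT; vc=[31]
#8 0x37→b6/s2 L1-HIT; vc=[31]
#9 0x50→b10/s2 MISS; vc=[31,6]
#10 0x32→b6/s2 VC-HIT; vc=[31,10]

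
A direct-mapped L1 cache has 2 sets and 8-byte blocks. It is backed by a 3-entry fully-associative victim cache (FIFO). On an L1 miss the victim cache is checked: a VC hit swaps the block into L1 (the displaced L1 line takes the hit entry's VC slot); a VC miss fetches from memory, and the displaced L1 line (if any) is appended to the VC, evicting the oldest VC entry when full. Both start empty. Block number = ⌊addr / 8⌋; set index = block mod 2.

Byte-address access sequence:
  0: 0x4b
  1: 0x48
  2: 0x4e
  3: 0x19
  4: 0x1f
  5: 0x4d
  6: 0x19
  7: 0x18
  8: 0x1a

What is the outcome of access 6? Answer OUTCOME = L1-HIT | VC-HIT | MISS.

#0 0x4b→b9/s1 MISS; vc=[]
#1 0x48→b9/s1 L1-HIT; vc=[]
#2 0x4e→b9/s1 L1-HIT; vc=[]
#3 0x19→b3/s1 MISS; vc=[9]
#4 0x1f→b3/s1 L1-HIT; vc=[9]
#5 0x4d→b9/s1 VC-HIT; vc=[3]
#6 0x19→b3/s1 VC-HIT; vc=[9]
#7 0x18→b3/s1 L1-HIT; vc=[9]
#8 0x1a→b3/s1 L1-HIT; vc=[9]

OUTCOME = VC-HIT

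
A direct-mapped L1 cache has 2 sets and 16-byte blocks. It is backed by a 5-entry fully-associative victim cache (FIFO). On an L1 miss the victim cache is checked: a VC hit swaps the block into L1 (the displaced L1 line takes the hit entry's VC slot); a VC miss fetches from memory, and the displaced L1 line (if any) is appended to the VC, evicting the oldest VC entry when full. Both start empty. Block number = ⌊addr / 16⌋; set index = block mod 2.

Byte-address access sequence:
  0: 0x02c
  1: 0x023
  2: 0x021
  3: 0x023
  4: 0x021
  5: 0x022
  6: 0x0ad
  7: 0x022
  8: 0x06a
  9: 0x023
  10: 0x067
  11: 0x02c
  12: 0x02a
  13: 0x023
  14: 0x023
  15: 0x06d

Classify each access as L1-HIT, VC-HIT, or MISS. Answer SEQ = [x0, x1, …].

SEQ = [MISS, L1-HIT, L1-HIT, L1-HIT, L1-HIT, L1-HIT, MISS, VC-HIT, MISS, VC-HIT, VC-HIT, VC-HIT, L1-HIT, L1-HIT, L1-HIT, VC-HIT]

#0 0x2c→b2/s0 MISS; vc=[]
#1 0x23→b2/s0 L1-HIT; vc=[]
#2 0x21→b2/s0 L1-HIT; vc=[]
#3 0x23→b2/s0 L1-HIT; vc=[]
#4 0x21→b2/s0 L1-HIT; vc=[]
#5 0x22→b2/s0 L1-HIT; vc=[]
#6 0xad→b10/s0 MISS; vc=[2]
#7 0x22→b2/s0 VC-HIT; vc=[10]
#8 0x6a→b6/s0 MISS; vc=[10,2]
#9 0x23→b2/s0 VC-HIT; vc=[10,6]
#10 0x67→b6/s0 VC-HIT; vc=[10,2]
#11 0x2c→b2/s0 VC-HIT; vc=[10,6]
#12 0x2a→b2/s0 L1-HIT; vc=[10,6]
#13 0x23→b2/s0 L1-HIT; vc=[10,6]
#14 0x23→b2/s0 L1-HIT; vc=[10,6]
#15 0x6d→b6/s0 VC-HIT; vc=[10,2]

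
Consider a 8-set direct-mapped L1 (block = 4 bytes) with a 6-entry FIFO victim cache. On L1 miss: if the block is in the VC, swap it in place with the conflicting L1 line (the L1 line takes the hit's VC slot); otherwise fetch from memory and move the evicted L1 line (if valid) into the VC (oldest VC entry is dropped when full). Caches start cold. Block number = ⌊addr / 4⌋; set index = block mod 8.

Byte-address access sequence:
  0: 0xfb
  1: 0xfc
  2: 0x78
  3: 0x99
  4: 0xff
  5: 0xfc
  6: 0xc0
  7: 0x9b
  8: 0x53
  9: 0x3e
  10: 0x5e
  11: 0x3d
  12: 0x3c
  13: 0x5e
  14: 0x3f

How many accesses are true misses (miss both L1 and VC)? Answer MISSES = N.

MISSES = 8

  [0] addr=0xfb blk=62 s=6: MISS | VC []
  [1] addr=0xfc blk=63 s=7: MISS | VC []
  [2] addr=0x78 blk=30 s=6: MISS | VC [62]
  [3] addr=0x99 blk=38 s=6: MISS | VC [62, 30]
  [4] addr=0xff blk=63 s=7: L1-HIT | VC [62, 30]
  [5] addr=0xfc blk=63 s=7: L1-HIT | VC [62, 30]
  [6] addr=0xc0 blk=48 s=0: MISS | VC [62, 30]
  [7] addr=0x9b blk=38 s=6: L1-HIT | VC [62, 30]
  [8] addr=0x53 blk=20 s=4: MISS | VC [62, 30]
  [9] addr=0x3e blk=15 s=7: MISS | VC [62, 30, 63]
  [10] addr=0x5e blk=23 s=7: MISS | VC [62, 30, 63, 15]
  [11] addr=0x3d blk=15 s=7: VC-HIT | VC [62, 30, 63, 23]
  [12] addr=0x3c blk=15 s=7: L1-HIT | VC [62, 30, 63, 23]
  [13] addr=0x5e blk=23 s=7: VC-HIT | VC [62, 30, 63, 15]
  [14] addr=0x3f blk=15 s=7: VC-HIT | VC [62, 30, 63, 23]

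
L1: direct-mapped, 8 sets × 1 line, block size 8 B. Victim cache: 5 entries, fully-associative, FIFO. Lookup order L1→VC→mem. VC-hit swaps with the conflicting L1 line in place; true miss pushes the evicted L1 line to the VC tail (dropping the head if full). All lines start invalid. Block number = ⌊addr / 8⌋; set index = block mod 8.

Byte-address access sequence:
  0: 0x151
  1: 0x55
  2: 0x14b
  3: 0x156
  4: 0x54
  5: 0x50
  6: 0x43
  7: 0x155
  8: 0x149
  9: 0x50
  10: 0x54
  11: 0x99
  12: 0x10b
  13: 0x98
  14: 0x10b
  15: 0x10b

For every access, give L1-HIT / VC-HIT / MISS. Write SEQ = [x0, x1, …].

#0 0x151→b42/s2 MISS; vc=[]
#1 0x55→b10/s2 MISS; vc=[42]
#2 0x14b→b41/s1 MISS; vc=[42]
#3 0x156→b42/s2 VC-HIT; vc=[10]
#4 0x54→b10/s2 VC-HIT; vc=[42]
#5 0x50→b10/s2 L1-HIT; vc=[42]
#6 0x43→b8/s0 MISS; vc=[42]
#7 0x155→b42/s2 VC-HIT; vc=[10]
#8 0x149→b41/s1 L1-HIT; vc=[10]
#9 0x50→b10/s2 VC-HIT; vc=[42]
#10 0x54→b10/s2 L1-HIT; vc=[42]
#11 0x99→b19/s3 MISS; vc=[42]
#12 0x10b→b33/s1 MISS; vc=[42,41]
#13 0x98→b19/s3 L1-HIT; vc=[42,41]
#14 0x10b→b33/s1 L1-HIT; vc=[42,41]
#15 0x10b→b33/s1 L1-HIT; vc=[42,41]

SEQ = [MISS, MISS, MISS, VC-HIT, VC-HIT, L1-HIT, MISS, VC-HIT, L1-HIT, VC-HIT, L1-HIT, MISS, MISS, L1-HIT, L1-HIT, L1-HIT]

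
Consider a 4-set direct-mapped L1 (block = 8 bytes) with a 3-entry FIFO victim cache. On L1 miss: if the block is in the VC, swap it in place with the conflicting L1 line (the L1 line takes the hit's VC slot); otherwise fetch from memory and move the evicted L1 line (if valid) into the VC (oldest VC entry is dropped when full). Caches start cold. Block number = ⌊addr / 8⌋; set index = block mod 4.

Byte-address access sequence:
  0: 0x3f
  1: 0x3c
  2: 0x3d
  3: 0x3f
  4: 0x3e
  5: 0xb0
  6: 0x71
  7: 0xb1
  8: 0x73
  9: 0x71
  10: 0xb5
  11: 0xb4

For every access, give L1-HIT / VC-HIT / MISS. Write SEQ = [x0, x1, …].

0: 0x3f (blk 7, set 3) → MISS  vc=[]
1: 0x3c (blk 7, set 3) → L1-HIT  vc=[]
2: 0x3d (blk 7, set 3) → L1-HIT  vc=[]
3: 0x3f (blk 7, set 3) → L1-HIT  vc=[]
4: 0x3e (blk 7, set 3) → L1-HIT  vc=[]
5: 0xb0 (blk 22, set 2) → MISS  vc=[]
6: 0x71 (blk 14, set 2) → MISS  vc=[22]
7: 0xb1 (blk 22, set 2) → VC-HIT  vc=[14]
8: 0x73 (blk 14, set 2) → VC-HIT  vc=[22]
9: 0x71 (blk 14, set 2) → L1-HIT  vc=[22]
10: 0xb5 (blk 22, set 2) → VC-HIT  vc=[14]
11: 0xb4 (blk 22, set 2) → L1-HIT  vc=[14]

SEQ = [MISS, L1-HIT, L1-HIT, L1-HIT, L1-HIT, MISS, MISS, VC-HIT, VC-HIT, L1-HIT, VC-HIT, L1-HIT]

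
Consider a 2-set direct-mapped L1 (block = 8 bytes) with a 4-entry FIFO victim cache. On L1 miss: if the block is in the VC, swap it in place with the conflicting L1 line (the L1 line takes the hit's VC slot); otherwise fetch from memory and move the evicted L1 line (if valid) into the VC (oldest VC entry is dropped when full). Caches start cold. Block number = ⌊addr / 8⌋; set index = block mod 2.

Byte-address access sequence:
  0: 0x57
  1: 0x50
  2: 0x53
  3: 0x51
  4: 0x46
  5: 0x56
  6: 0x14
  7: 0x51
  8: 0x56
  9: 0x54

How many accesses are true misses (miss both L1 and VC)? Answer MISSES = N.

MISSES = 3

#0 0x57→b10/s0 MISS; vc=[]
#1 0x50→b10/s0 L1-HIT; vc=[]
#2 0x53→b10/s0 L1-HIT; vc=[]
#3 0x51→b10/s0 L1-HIT; vc=[]
#4 0x46→b8/s0 MISS; vc=[10]
#5 0x56→b10/s0 VC-HIT; vc=[8]
#6 0x14→b2/s0 MISS; vc=[8,10]
#7 0x51→b10/s0 VC-HIT; vc=[8,2]
#8 0x56→b10/s0 L1-HIT; vc=[8,2]
#9 0x54→b10/s0 L1-HIT; vc=[8,2]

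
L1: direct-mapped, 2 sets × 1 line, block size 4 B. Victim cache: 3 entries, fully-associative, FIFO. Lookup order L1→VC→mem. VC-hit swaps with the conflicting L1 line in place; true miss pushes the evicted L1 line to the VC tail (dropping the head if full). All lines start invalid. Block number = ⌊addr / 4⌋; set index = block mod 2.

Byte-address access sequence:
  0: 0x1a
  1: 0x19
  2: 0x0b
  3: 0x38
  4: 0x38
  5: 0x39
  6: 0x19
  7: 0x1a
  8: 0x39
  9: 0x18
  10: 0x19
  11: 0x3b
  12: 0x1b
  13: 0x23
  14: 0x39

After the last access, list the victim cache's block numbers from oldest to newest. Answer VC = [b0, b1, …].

VC = [8, 2, 6]

0: 0x1a (blk 6, set 0) → MISS  vc=[]
1: 0x19 (blk 6, set 0) → L1-HIT  vc=[]
2: 0xb (blk 2, set 0) → MISS  vc=[6]
3: 0x38 (blk 14, set 0) → MISS  vc=[6, 2]
4: 0x38 (blk 14, set 0) → L1-HIT  vc=[6, 2]
5: 0x39 (blk 14, set 0) → L1-HIT  vc=[6, 2]
6: 0x19 (blk 6, set 0) → VC-HIT  vc=[14, 2]
7: 0x1a (blk 6, set 0) → L1-HIT  vc=[14, 2]
8: 0x39 (blk 14, set 0) → VC-HIT  vc=[6, 2]
9: 0x18 (blk 6, set 0) → VC-HIT  vc=[14, 2]
10: 0x19 (blk 6, set 0) → L1-HIT  vc=[14, 2]
11: 0x3b (blk 14, set 0) → VC-HIT  vc=[6, 2]
12: 0x1b (blk 6, set 0) → VC-HIT  vc=[14, 2]
13: 0x23 (blk 8, set 0) → MISS  vc=[14, 2, 6]
14: 0x39 (blk 14, set 0) → VC-HIT  vc=[8, 2, 6]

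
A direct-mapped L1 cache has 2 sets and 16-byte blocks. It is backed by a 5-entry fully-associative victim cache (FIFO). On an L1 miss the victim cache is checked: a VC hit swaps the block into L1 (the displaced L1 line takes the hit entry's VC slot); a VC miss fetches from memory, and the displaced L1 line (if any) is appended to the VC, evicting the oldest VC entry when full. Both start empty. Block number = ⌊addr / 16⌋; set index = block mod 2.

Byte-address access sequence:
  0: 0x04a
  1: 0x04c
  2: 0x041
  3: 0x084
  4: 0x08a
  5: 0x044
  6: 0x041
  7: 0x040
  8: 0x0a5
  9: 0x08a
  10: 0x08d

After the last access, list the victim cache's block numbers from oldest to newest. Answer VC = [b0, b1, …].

  [0] addr=0x4a blk=4 s=0: MISS | VC []
  [1] addr=0x4c blk=4 s=0: L1-HIT | VC []
  [2] addr=0x41 blk=4 s=0: L1-HIT | VC []
  [3] addr=0x84 blk=8 s=0: MISS | VC [4]
  [4] addr=0x8a blk=8 s=0: L1-HIT | VC [4]
  [5] addr=0x44 blk=4 s=0: VC-HIT | VC [8]
  [6] addr=0x41 blk=4 s=0: L1-HIT | VC [8]
  [7] addr=0x40 blk=4 s=0: L1-HIT | VC [8]
  [8] addr=0xa5 blk=10 s=0: MISS | VC [8, 4]
  [9] addr=0x8a blk=8 s=0: VC-HIT | VC [10, 4]
  [10] addr=0x8d blk=8 s=0: L1-HIT | VC [10, 4]

VC = [10, 4]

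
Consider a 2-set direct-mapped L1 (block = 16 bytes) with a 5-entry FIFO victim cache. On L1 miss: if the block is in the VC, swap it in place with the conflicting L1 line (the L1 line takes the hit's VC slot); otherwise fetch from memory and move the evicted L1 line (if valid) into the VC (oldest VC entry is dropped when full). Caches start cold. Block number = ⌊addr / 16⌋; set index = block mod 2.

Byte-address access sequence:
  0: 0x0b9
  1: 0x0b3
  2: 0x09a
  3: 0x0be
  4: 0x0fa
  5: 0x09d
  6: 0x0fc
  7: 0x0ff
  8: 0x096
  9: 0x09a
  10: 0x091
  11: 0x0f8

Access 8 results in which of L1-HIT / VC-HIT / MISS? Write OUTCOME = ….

OUTCOME = VC-HIT

#0 0xb9→b11/s1 MISS; vc=[]
#1 0xb3→b11/s1 L1-HIT; vc=[]
#2 0x9a→b9/s1 MISS; vc=[11]
#3 0xbe→b11/s1 VC-HIT; vc=[9]
#4 0xfa→b15/s1 MISS; vc=[9,11]
#5 0x9d→b9/s1 VC-HIT; vc=[15,11]
#6 0xfc→b15/s1 VC-HIT; vc=[9,11]
#7 0xff→b15/s1 L1-HIT; vc=[9,11]
#8 0x96→b9/s1 VC-HIT; vc=[15,11]
#9 0x9a→b9/s1 L1-HIT; vc=[15,11]
#10 0x91→b9/s1 L1-HIT; vc=[15,11]
#11 0xf8→b15/s1 VC-HIT; vc=[9,11]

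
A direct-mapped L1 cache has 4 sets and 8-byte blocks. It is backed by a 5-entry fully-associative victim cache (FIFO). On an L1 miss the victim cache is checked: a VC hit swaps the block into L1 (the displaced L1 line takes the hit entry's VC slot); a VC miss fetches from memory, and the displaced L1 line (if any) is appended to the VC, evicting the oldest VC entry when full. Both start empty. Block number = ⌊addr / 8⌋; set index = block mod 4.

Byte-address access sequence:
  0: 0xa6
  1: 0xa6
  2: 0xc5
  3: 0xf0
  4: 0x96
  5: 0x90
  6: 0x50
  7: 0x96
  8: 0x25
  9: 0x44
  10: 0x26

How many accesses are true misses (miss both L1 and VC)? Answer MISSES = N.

#0 0xa6→b20/s0 MISS; vc=[]
#1 0xa6→b20/s0 L1-HIT; vc=[]
#2 0xc5→b24/s0 MISS; vc=[20]
#3 0xf0→b30/s2 MISS; vc=[20]
#4 0x96→b18/s2 MISS; vc=[20,30]
#5 0x90→b18/s2 L1-HIT; vc=[20,30]
#6 0x50→b10/s2 MISS; vc=[20,30,18]
#7 0x96→b18/s2 VC-HIT; vc=[20,30,10]
#8 0x25→b4/s0 MISS; vc=[20,30,10,24]
#9 0x44→b8/s0 MISS; vc=[20,30,10,24,4]
#10 0x26→b4/s0 VC-HIT; vc=[20,30,10,24,8]

MISSES = 7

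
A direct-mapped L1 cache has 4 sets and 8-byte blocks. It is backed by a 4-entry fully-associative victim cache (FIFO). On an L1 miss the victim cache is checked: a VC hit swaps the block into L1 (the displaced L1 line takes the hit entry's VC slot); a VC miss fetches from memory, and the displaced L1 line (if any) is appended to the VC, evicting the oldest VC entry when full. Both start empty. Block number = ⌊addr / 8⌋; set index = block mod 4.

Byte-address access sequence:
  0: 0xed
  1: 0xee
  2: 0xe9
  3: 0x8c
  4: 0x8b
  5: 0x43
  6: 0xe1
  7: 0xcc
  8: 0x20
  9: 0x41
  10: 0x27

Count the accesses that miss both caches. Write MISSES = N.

MISSES = 6

0: 0xed (blk 29, set 1) → MISS  vc=[]
1: 0xee (blk 29, set 1) → L1-HIT  vc=[]
2: 0xe9 (blk 29, set 1) → L1-HIT  vc=[]
3: 0x8c (blk 17, set 1) → MISS  vc=[29]
4: 0x8b (blk 17, set 1) → L1-HIT  vc=[29]
5: 0x43 (blk 8, set 0) → MISS  vc=[29]
6: 0xe1 (blk 28, set 0) → MISS  vc=[29, 8]
7: 0xcc (blk 25, set 1) → MISS  vc=[29, 8, 17]
8: 0x20 (blk 4, set 0) → MISS  vc=[29, 8, 17, 28]
9: 0x41 (blk 8, set 0) → VC-HIT  vc=[29, 4, 17, 28]
10: 0x27 (blk 4, set 0) → VC-HIT  vc=[29, 8, 17, 28]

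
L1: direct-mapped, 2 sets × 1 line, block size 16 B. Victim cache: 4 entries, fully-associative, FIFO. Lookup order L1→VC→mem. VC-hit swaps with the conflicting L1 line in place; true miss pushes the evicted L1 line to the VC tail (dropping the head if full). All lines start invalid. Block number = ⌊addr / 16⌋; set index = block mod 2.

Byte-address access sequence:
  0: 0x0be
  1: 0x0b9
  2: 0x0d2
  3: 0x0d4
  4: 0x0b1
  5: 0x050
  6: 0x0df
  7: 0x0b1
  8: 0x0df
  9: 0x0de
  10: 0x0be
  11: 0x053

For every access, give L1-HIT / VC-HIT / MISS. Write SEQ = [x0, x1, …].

#0 0xbe→b11/s1 MISS; vc=[]
#1 0xb9→b11/s1 L1-HIT; vc=[]
#2 0xd2→b13/s1 MISS; vc=[11]
#3 0xd4→b13/s1 L1-HIT; vc=[11]
#4 0xb1→b11/s1 VC-HIT; vc=[13]
#5 0x50→b5/s1 MISS; vc=[13,11]
#6 0xdf→b13/s1 VC-HIT; vc=[5,11]
#7 0xb1→b11/s1 VC-HIT; vc=[5,13]
#8 0xdf→b13/s1 VC-HIT; vc=[5,11]
#9 0xde→b13/s1 L1-HIT; vc=[5,11]
#10 0xbe→b11/s1 VC-HIT; vc=[5,13]
#11 0x53→b5/s1 VC-HIT; vc=[11,13]

SEQ = [MISS, L1-HIT, MISS, L1-HIT, VC-HIT, MISS, VC-HIT, VC-HIT, VC-HIT, L1-HIT, VC-HIT, VC-HIT]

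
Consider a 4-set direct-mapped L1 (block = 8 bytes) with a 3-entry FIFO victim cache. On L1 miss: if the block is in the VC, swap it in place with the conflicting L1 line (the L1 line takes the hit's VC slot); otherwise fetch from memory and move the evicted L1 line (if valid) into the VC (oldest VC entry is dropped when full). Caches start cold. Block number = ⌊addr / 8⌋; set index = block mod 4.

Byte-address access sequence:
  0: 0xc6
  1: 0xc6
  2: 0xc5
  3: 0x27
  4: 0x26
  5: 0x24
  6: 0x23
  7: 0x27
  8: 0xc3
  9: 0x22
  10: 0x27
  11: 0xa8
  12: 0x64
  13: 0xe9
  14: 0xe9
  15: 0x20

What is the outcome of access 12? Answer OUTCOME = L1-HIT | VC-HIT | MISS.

OUTCOME = MISS

  [0] addr=0xc6 blk=24 s=0: MISS | VC []
  [1] addr=0xc6 blk=24 s=0: L1-HIT | VC []
  [2] addr=0xc5 blk=24 s=0: L1-HIT | VC []
  [3] addr=0x27 blk=4 s=0: MISS | VC [24]
  [4] addr=0x26 blk=4 s=0: L1-HIT | VC [24]
  [5] addr=0x24 blk=4 s=0: L1-HIT | VC [24]
  [6] addr=0x23 blk=4 s=0: L1-HIT | VC [24]
  [7] addr=0x27 blk=4 s=0: L1-HIT | VC [24]
  [8] addr=0xc3 blk=24 s=0: VC-HIT | VC [4]
  [9] addr=0x22 blk=4 s=0: VC-HIT | VC [24]
  [10] addr=0x27 blk=4 s=0: L1-HIT | VC [24]
  [11] addr=0xa8 blk=21 s=1: MISS | VC [24]
  [12] addr=0x64 blk=12 s=0: MISS | VC [24, 4]
  [13] addr=0xe9 blk=29 s=1: MISS | VC [24, 4, 21]
  [14] addr=0xe9 blk=29 s=1: L1-HIT | VC [24, 4, 21]
  [15] addr=0x20 blk=4 s=0: VC-HIT | VC [24, 12, 21]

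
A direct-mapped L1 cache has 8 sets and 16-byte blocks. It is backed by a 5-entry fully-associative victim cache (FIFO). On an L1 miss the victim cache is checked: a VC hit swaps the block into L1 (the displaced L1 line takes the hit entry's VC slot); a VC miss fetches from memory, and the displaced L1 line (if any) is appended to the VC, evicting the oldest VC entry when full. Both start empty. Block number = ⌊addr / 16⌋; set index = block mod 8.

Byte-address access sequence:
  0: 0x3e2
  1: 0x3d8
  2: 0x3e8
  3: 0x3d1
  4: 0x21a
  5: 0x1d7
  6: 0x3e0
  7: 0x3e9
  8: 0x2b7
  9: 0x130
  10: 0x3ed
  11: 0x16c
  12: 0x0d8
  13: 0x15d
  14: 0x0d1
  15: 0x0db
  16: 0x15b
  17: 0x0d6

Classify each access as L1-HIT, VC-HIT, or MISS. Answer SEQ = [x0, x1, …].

#0 0x3e2→b62/s6 MISS; vc=[]
#1 0x3d8→b61/s5 MISS; vc=[]
#2 0x3e8→b62/s6 L1-HIT; vc=[]
#3 0x3d1→b61/s5 L1-HIT; vc=[]
#4 0x21a→b33/s1 MISS; vc=[]
#5 0x1d7→b29/s5 MISS; vc=[61]
#6 0x3e0→b62/s6 L1-HIT; vc=[61]
#7 0x3e9→b62/s6 L1-HIT; vc=[61]
#8 0x2b7→b43/s3 MISS; vc=[61]
#9 0x130→b19/s3 MISS; vc=[61,43]
#10 0x3ed→b62/s6 L1-HIT; vc=[61,43]
#11 0x16c→b22/s6 MISS; vc=[61,43,62]
#12 0xd8→b13/s5 MISS; vc=[61,43,62,29]
#13 0x15d→b21/s5 MISS; vc=[61,43,62,29,13]
#14 0xd1→b13/s5 VC-HIT; vc=[61,43,62,29,21]
#15 0xdb→b13/s5 L1-HIT; vc=[61,43,62,29,21]
#16 0x15b→b21/s5 VC-HIT; vc=[61,43,62,29,13]
#17 0xd6→b13/s5 VC-HIT; vc=[61,43,62,29,21]

SEQ = [MISS, MISS, L1-HIT, L1-HIT, MISS, MISS, L1-HIT, L1-HIT, MISS, MISS, L1-HIT, MISS, MISS, MISS, VC-HIT, L1-HIT, VC-HIT, VC-HIT]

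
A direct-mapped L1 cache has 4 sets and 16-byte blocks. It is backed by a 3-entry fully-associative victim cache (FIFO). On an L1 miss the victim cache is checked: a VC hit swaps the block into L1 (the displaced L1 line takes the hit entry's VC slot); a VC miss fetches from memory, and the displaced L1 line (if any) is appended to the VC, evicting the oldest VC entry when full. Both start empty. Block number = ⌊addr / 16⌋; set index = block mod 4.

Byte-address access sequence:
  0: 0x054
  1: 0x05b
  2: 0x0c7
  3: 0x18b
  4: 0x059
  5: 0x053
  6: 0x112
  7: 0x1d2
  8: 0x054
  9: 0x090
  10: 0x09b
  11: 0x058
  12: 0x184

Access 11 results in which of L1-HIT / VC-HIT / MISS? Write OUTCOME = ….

OUTCOME = VC-HIT

#0 0x54→b5/s1 MISS; vc=[]
#1 0x5b→b5/s1 L1-HIT; vc=[]
#2 0xc7→b12/s0 MISS; vc=[]
#3 0x18b→b24/s0 MISS; vc=[12]
#4 0x59→b5/s1 L1-HIT; vc=[12]
#5 0x53→b5/s1 L1-HIT; vc=[12]
#6 0x112→b17/s1 MISS; vc=[12,5]
#7 0x1d2→b29/s1 MISS; vc=[12,5,17]
#8 0x54→b5/s1 VC-HIT; vc=[12,29,17]
#9 0x90→b9/s1 MISS; vc=[29,17,5]
#10 0x9b→b9/s1 L1-HIT; vc=[29,17,5]
#11 0x58→b5/s1 VC-HIT; vc=[29,17,9]
#12 0x184→b24/s0 L1-HIT; vc=[29,17,9]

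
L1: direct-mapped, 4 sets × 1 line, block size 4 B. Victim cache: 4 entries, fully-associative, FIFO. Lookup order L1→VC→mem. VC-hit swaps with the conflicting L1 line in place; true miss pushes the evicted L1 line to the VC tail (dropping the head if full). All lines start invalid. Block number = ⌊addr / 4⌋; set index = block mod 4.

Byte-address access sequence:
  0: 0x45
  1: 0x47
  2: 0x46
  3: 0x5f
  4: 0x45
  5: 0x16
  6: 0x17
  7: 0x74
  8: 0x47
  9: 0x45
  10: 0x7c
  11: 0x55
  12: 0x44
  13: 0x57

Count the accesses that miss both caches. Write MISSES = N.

MISSES = 6

  [0] addr=0x45 blk=17 s=1: MISS | VC []
  [1] addr=0x47 blk=17 s=1: L1-HIT | VC []
  [2] addr=0x46 blk=17 s=1: L1-HIT | VC []
  [3] addr=0x5f blk=23 s=3: MISS | VC []
  [4] addr=0x45 blk=17 s=1: L1-HIT | VC []
  [5] addr=0x16 blk=5 s=1: MISS | VC [17]
  [6] addr=0x17 blk=5 s=1: L1-HIT | VC [17]
  [7] addr=0x74 blk=29 s=1: MISS | VC [17, 5]
  [8] addr=0x47 blk=17 s=1: VC-HIT | VC [29, 5]
  [9] addr=0x45 blk=17 s=1: L1-HIT | VC [29, 5]
  [10] addr=0x7c blk=31 s=3: MISS | VC [29, 5, 23]
  [11] addr=0x55 blk=21 s=1: MISS | VC [29, 5, 23, 17]
  [12] addr=0x44 blk=17 s=1: VC-HIT | VC [29, 5, 23, 21]
  [13] addr=0x57 blk=21 s=1: VC-HIT | VC [29, 5, 23, 17]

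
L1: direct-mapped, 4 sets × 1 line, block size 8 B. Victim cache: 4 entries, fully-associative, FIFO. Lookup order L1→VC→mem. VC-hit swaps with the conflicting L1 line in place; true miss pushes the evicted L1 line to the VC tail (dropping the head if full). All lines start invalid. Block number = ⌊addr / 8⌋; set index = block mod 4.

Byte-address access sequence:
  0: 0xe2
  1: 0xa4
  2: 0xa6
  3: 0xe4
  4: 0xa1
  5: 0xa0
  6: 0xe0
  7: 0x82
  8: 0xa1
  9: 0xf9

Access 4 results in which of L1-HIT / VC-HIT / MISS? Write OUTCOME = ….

#0 0xe2→b28/s0 MISS; vc=[]
#1 0xa4→b20/s0 MISS; vc=[28]
#2 0xa6→b20/s0 L1-HIT; vc=[28]
#3 0xe4→b28/s0 VC-HIT; vc=[20]
#4 0xa1→b20/s0 VC-HIT; vc=[28]
#5 0xa0→b20/s0 L1-HIT; vc=[28]
#6 0xe0→b28/s0 VC-HIT; vc=[20]
#7 0x82→b16/s0 MISS; vc=[20,28]
#8 0xa1→b20/s0 VC-HIT; vc=[16,28]
#9 0xf9→b31/s3 MISS; vc=[16,28]

OUTCOME = VC-HIT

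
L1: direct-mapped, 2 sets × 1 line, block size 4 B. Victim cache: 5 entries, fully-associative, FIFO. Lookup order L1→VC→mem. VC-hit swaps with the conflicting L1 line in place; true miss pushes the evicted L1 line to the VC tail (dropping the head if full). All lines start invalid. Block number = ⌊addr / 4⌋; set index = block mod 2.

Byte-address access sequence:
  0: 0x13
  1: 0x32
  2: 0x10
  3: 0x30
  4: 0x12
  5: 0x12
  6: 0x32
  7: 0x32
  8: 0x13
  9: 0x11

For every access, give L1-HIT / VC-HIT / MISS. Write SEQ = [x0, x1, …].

0: 0x13 (blk 4, set 0) → MISS  vc=[]
1: 0x32 (blk 12, set 0) → MISS  vc=[4]
2: 0x10 (blk 4, set 0) → VC-HIT  vc=[12]
3: 0x30 (blk 12, set 0) → VC-HIT  vc=[4]
4: 0x12 (blk 4, set 0) → VC-HIT  vc=[12]
5: 0x12 (blk 4, set 0) → L1-HIT  vc=[12]
6: 0x32 (blk 12, set 0) → VC-HIT  vc=[4]
7: 0x32 (blk 12, set 0) → L1-HIT  vc=[4]
8: 0x13 (blk 4, set 0) → VC-HIT  vc=[12]
9: 0x11 (blk 4, set 0) → L1-HIT  vc=[12]

SEQ = [MISS, MISS, VC-HIT, VC-HIT, VC-HIT, L1-HIT, VC-HIT, L1-HIT, VC-HIT, L1-HIT]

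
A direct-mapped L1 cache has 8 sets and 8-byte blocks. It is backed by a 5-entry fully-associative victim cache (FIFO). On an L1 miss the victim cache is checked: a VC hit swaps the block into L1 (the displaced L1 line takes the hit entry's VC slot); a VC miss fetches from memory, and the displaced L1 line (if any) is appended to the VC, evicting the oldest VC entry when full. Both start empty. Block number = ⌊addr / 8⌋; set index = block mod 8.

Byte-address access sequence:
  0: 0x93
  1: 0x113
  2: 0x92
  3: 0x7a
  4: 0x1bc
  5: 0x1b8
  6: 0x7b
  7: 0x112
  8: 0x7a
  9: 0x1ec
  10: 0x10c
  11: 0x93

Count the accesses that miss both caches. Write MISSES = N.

MISSES = 6

0: 0x93 (blk 18, set 2) → MISS  vc=[]
1: 0x113 (blk 34, set 2) → MISS  vc=[18]
2: 0x92 (blk 18, set 2) → VC-HIT  vc=[34]
3: 0x7a (blk 15, set 7) → MISS  vc=[34]
4: 0x1bc (blk 55, set 7) → MISS  vc=[34, 15]
5: 0x1b8 (blk 55, set 7) → L1-HIT  vc=[34, 15]
6: 0x7b (blk 15, set 7) → VC-HIT  vc=[34, 55]
7: 0x112 (blk 34, set 2) → VC-HIT  vc=[18, 55]
8: 0x7a (blk 15, set 7) → L1-HIT  vc=[18, 55]
9: 0x1ec (blk 61, set 5) → MISS  vc=[18, 55]
10: 0x10c (blk 33, set 1) → MISS  vc=[18, 55]
11: 0x93 (blk 18, set 2) → VC-HIT  vc=[34, 55]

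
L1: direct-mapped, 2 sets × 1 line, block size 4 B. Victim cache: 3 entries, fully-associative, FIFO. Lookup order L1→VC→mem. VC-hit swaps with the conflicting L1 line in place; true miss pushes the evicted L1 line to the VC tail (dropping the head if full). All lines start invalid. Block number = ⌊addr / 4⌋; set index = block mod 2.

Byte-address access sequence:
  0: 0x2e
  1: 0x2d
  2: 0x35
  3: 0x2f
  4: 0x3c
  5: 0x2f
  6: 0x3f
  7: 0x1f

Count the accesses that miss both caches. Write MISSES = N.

MISSES = 4

#0 0x2e→b11/s1 MISS; vc=[]
#1 0x2d→b11/s1 L1-HIT; vc=[]
#2 0x35→b13/s1 MISS; vc=[11]
#3 0x2f→b11/s1 VC-HIT; vc=[13]
#4 0x3c→b15/s1 MISS; vc=[13,11]
#5 0x2f→b11/s1 VC-HIT; vc=[13,15]
#6 0x3f→b15/s1 VC-HIT; vc=[13,11]
#7 0x1f→b7/s1 MISS; vc=[13,11,15]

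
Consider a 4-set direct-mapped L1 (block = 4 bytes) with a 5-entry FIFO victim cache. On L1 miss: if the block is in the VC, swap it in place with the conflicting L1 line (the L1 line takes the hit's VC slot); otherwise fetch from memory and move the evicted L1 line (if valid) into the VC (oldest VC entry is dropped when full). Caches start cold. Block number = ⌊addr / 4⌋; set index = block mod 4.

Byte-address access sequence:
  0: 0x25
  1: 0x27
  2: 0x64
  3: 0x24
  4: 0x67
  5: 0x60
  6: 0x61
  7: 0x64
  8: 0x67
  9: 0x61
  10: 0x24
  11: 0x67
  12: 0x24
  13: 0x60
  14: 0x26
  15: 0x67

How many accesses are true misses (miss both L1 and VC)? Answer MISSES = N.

  [0] addr=0x25 blk=9 s=1: MISS | VC []
  [1] addr=0x27 blk=9 s=1: L1-HIT | VC []
  [2] addr=0x64 blk=25 s=1: MISS | VC [9]
  [3] addr=0x24 blk=9 s=1: VC-HIT | VC [25]
  [4] addr=0x67 blk=25 s=1: VC-HIT | VC [9]
  [5] addr=0x60 blk=24 s=0: MISS | VC [9]
  [6] addr=0x61 blk=24 s=0: L1-HIT | VC [9]
  [7] addr=0x64 blk=25 s=1: L1-HIT | VC [9]
  [8] addr=0x67 blk=25 s=1: L1-HIT | VC [9]
  [9] addr=0x61 blk=24 s=0: L1-HIT | VC [9]
  [10] addr=0x24 blk=9 s=1: VC-HIT | VC [25]
  [11] addr=0x67 blk=25 s=1: VC-HIT | VC [9]
  [12] addr=0x24 blk=9 s=1: VC-HIT | VC [25]
  [13] addr=0x60 blk=24 s=0: L1-HIT | VC [25]
  [14] addr=0x26 blk=9 s=1: L1-HIT | VC [25]
  [15] addr=0x67 blk=25 s=1: VC-HIT | VC [9]

MISSES = 3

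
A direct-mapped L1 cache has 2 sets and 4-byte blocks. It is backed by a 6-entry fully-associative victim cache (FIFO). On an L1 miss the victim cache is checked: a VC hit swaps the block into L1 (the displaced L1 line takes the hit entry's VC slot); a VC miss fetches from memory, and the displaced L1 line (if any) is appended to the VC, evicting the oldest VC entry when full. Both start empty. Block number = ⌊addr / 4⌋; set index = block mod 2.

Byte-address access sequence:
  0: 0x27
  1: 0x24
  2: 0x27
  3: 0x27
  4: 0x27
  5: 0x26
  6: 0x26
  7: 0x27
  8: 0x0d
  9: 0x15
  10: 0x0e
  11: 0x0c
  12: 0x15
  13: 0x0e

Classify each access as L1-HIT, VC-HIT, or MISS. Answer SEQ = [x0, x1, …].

  [0] addr=0x27 blk=9 s=1: MISS | VC []
  [1] addr=0x24 blk=9 s=1: L1-HIT | VC []
  [2] addr=0x27 blk=9 s=1: L1-HIT | VC []
  [3] addr=0x27 blk=9 s=1: L1-HIT | VC []
  [4] addr=0x27 blk=9 s=1: L1-HIT | VC []
  [5] addr=0x26 blk=9 s=1: L1-HIT | VC []
  [6] addr=0x26 blk=9 s=1: L1-HIT | VC []
  [7] addr=0x27 blk=9 s=1: L1-HIT | VC []
  [8] addr=0xd blk=3 s=1: MISS | VC [9]
  [9] addr=0x15 blk=5 s=1: MISS | VC [9, 3]
  [10] addr=0xe blk=3 s=1: VC-HIT | VC [9, 5]
  [11] addr=0xc blk=3 s=1: L1-HIT | VC [9, 5]
  [12] addr=0x15 blk=5 s=1: VC-HIT | VC [9, 3]
  [13] addr=0xe blk=3 s=1: VC-HIT | VC [9, 5]

SEQ = [MISS, L1-HIT, L1-HIT, L1-HIT, L1-HIT, L1-HIT, L1-HIT, L1-HIT, MISS, MISS, VC-HIT, L1-HIT, VC-HIT, VC-HIT]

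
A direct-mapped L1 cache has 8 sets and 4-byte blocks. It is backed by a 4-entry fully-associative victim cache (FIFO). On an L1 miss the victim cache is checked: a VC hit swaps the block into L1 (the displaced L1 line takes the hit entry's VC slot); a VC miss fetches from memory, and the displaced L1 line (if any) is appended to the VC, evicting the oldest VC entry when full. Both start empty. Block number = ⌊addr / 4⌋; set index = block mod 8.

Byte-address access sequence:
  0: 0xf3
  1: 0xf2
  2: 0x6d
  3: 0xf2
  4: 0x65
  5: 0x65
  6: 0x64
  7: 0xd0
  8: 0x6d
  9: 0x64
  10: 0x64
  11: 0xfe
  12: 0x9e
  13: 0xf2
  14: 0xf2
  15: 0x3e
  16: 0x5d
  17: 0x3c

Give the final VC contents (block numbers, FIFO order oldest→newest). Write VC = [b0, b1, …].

0: 0xf3 (blk 60, set 4) → MISS  vc=[]
1: 0xf2 (blk 60, set 4) → L1-HIT  vc=[]
2: 0x6d (blk 27, set 3) → MISS  vc=[]
3: 0xf2 (blk 60, set 4) → L1-HIT  vc=[]
4: 0x65 (blk 25, set 1) → MISS  vc=[]
5: 0x65 (blk 25, set 1) → L1-HIT  vc=[]
6: 0x64 (blk 25, set 1) → L1-HIT  vc=[]
7: 0xd0 (blk 52, set 4) → MISS  vc=[60]
8: 0x6d (blk 27, set 3) → L1-HIT  vc=[60]
9: 0x64 (blk 25, set 1) → L1-HIT  vc=[60]
10: 0x64 (blk 25, set 1) → L1-HIT  vc=[60]
11: 0xfe (blk 63, set 7) → MISS  vc=[60]
12: 0x9e (blk 39, set 7) → MISS  vc=[60, 63]
13: 0xf2 (blk 60, set 4) → VC-HIT  vc=[52, 63]
14: 0xf2 (blk 60, set 4) → L1-HIT  vc=[52, 63]
15: 0x3e (blk 15, set 7) → MISS  vc=[52, 63, 39]
16: 0x5d (blk 23, set 7) → MISS  vc=[52, 63, 39, 15]
17: 0x3c (blk 15, set 7) → VC-HIT  vc=[52, 63, 39, 23]

VC = [52, 63, 39, 23]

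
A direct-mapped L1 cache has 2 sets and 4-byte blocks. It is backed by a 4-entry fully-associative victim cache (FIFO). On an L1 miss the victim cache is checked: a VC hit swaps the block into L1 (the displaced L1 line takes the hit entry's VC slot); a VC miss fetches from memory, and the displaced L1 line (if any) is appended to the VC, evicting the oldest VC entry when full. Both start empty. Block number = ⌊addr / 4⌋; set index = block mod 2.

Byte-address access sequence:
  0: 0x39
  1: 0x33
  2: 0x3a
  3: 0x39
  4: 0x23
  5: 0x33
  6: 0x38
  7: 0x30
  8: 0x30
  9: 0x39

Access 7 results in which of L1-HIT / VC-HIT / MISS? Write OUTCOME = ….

OUTCOME = VC-HIT

0: 0x39 (blk 14, set 0) → MISS  vc=[]
1: 0x33 (blk 12, set 0) → MISS  vc=[14]
2: 0x3a (blk 14, set 0) → VC-HIT  vc=[12]
3: 0x39 (blk 14, set 0) → L1-HIT  vc=[12]
4: 0x23 (blk 8, set 0) → MISS  vc=[12, 14]
5: 0x33 (blk 12, set 0) → VC-HIT  vc=[8, 14]
6: 0x38 (blk 14, set 0) → VC-HIT  vc=[8, 12]
7: 0x30 (blk 12, set 0) → VC-HIT  vc=[8, 14]
8: 0x30 (blk 12, set 0) → L1-HIT  vc=[8, 14]
9: 0x39 (blk 14, set 0) → VC-HIT  vc=[8, 12]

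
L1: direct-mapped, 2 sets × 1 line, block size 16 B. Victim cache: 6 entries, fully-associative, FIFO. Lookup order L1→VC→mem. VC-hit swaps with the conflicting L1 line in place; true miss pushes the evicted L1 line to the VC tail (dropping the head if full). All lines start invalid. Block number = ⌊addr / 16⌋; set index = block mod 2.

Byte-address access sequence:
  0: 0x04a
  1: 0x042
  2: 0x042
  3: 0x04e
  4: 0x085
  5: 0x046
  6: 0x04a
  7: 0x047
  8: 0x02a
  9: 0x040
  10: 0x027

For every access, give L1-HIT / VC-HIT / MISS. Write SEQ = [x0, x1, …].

SEQ = [MISS, L1-HIT, L1-HIT, L1-HIT, MISS, VC-HIT, L1-HIT, L1-HIT, MISS, VC-HIT, VC-HIT]

  [0] addr=0x4a blk=4 s=0: MISS | VC []
  [1] addr=0x42 blk=4 s=0: L1-HIT | VC []
  [2] addr=0x42 blk=4 s=0: L1-HIT | VC []
  [3] addr=0x4e blk=4 s=0: L1-HIT | VC []
  [4] addr=0x85 blk=8 s=0: MISS | VC [4]
  [5] addr=0x46 blk=4 s=0: VC-HIT | VC [8]
  [6] addr=0x4a blk=4 s=0: L1-HIT | VC [8]
  [7] addr=0x47 blk=4 s=0: L1-HIT | VC [8]
  [8] addr=0x2a blk=2 s=0: MISS | VC [8, 4]
  [9] addr=0x40 blk=4 s=0: VC-HIT | VC [8, 2]
  [10] addr=0x27 blk=2 s=0: VC-HIT | VC [8, 4]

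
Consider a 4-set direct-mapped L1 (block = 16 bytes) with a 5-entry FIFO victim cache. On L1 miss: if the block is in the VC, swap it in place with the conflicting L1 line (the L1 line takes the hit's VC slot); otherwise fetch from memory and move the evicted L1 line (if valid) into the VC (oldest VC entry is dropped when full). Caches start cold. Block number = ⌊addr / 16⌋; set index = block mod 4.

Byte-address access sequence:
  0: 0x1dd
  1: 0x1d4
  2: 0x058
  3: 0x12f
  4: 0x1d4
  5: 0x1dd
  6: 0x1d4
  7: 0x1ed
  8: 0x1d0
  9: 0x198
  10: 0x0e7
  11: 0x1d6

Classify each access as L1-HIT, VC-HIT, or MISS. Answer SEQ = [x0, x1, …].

#0 0x1dd→b29/s1 MISS; vc=[]
#1 0x1d4→b29/s1 L1-HIT; vc=[]
#2 0x58→b5/s1 MISS; vc=[29]
#3 0x12f→b18/s2 MISS; vc=[29]
#4 0x1d4→b29/s1 VC-HIT; vc=[5]
#5 0x1dd→b29/s1 L1-HIT; vc=[5]
#6 0x1d4→b29/s1 L1-HIT; vc=[5]
#7 0x1ed→b30/s2 MISS; vc=[5,18]
#8 0x1d0→b29/s1 L1-HIT; vc=[5,18]
#9 0x198→b25/s1 MISS; vc=[5,18,29]
#10 0xe7→b14/s2 MISS; vc=[5,18,29,30]
#11 0x1d6→b29/s1 VC-HIT; vc=[5,18,25,30]

SEQ = [MISS, L1-HIT, MISS, MISS, VC-HIT, L1-HIT, L1-HIT, MISS, L1-HIT, MISS, MISS, VC-HIT]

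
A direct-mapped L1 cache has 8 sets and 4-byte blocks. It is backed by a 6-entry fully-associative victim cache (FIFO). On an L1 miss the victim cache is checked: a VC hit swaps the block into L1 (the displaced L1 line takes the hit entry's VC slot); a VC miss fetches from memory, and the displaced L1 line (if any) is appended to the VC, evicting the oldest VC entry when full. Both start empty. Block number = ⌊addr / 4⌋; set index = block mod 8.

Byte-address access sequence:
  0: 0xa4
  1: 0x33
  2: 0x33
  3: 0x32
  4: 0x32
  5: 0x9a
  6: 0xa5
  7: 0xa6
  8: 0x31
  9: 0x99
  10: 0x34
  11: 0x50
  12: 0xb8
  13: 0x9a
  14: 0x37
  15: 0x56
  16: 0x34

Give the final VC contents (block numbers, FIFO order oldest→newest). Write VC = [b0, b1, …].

VC = [12, 46, 21]

0: 0xa4 (blk 41, set 1) → MISS  vc=[]
1: 0x33 (blk 12, set 4) → MISS  vc=[]
2: 0x33 (blk 12, set 4) → L1-HIT  vc=[]
3: 0x32 (blk 12, set 4) → L1-HIT  vc=[]
4: 0x32 (blk 12, set 4) → L1-HIT  vc=[]
5: 0x9a (blk 38, set 6) → MISS  vc=[]
6: 0xa5 (blk 41, set 1) → L1-HIT  vc=[]
7: 0xa6 (blk 41, set 1) → L1-HIT  vc=[]
8: 0x31 (blk 12, set 4) → L1-HIT  vc=[]
9: 0x99 (blk 38, set 6) → L1-HIT  vc=[]
10: 0x34 (blk 13, set 5) → MISS  vc=[]
11: 0x50 (blk 20, set 4) → MISS  vc=[12]
12: 0xb8 (blk 46, set 6) → MISS  vc=[12, 38]
13: 0x9a (blk 38, set 6) → VC-HIT  vc=[12, 46]
14: 0x37 (blk 13, set 5) → L1-HIT  vc=[12, 46]
15: 0x56 (blk 21, set 5) → MISS  vc=[12, 46, 13]
16: 0x34 (blk 13, set 5) → VC-HIT  vc=[12, 46, 21]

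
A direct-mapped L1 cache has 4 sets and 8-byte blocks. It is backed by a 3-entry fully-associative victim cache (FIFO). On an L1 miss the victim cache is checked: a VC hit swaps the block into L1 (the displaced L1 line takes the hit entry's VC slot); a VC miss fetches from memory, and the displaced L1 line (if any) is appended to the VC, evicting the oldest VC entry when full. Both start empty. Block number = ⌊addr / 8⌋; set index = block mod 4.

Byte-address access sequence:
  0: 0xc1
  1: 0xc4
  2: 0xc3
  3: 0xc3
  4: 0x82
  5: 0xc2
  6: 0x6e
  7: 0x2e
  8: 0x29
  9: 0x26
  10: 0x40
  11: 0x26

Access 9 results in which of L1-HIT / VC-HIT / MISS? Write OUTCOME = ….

#0 0xc1→b24/s0 MISS; vc=[]
#1 0xc4→b24/s0 L1-HIT; vc=[]
#2 0xc3→b24/s0 L1-HIT; vc=[]
#3 0xc3→b24/s0 L1-HIT; vc=[]
#4 0x82→b16/s0 MISS; vc=[24]
#5 0xc2→b24/s0 VC-HIT; vc=[16]
#6 0x6e→b13/s1 MISS; vc=[16]
#7 0x2e→b5/s1 MISS; vc=[16,13]
#8 0x29→b5/s1 L1-HIT; vc=[16,13]
#9 0x26→b4/s0 MISS; vc=[16,13,24]
#10 0x40→b8/s0 MISS; vc=[13,24,4]
#11 0x26→b4/s0 VC-HIT; vc=[13,24,8]

OUTCOME = MISS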